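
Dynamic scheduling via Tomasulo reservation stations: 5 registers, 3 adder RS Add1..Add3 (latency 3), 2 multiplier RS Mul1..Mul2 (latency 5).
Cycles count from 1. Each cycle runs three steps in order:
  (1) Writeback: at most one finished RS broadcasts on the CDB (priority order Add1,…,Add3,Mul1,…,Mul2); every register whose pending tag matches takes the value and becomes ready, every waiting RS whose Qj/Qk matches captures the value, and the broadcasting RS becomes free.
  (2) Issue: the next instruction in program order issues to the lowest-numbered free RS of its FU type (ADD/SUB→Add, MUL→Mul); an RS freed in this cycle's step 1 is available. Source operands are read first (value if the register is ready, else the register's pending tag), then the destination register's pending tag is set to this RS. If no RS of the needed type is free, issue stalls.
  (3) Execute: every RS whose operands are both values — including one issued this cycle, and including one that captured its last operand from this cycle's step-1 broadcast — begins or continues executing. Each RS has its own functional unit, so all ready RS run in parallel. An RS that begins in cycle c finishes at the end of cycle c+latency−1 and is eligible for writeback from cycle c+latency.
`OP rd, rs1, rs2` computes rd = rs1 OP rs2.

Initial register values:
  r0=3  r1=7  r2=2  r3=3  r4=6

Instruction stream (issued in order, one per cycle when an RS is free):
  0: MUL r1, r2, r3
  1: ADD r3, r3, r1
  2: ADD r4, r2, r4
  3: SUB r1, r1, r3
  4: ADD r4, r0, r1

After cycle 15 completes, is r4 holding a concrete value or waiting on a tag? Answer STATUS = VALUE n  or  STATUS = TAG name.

cycle 1: issue MUL r1<-Mul1 // r0:3,r1:Mul1,r2:2,r3:3,r4:6
cycle 2: issue ADD r3<-Add1 // r0:3,r1:Mul1,r2:2,r3:Add1,r4:6
cycle 3: issue ADD r4<-Add2 // r0:3,r1:Mul1,r2:2,r3:Add1,r4:Add2
cycle 4: issue SUB r1<-Add3 // r0:3,r1:Add3,r2:2,r3:Add1,r4:Add2
cycle 5: stall // r0:3,r1:Add3,r2:2,r3:Add1,r4:Add2
cycle 6: CDB Add2=8; issue ADD r4<-Add2 // r0:3,r1:Add3,r2:2,r3:Add1,r4:Add2
cycle 7: CDB Mul1=6 // r0:3,r1:Add3,r2:2,r3:Add1,r4:Add2
cycle 8: - // r0:3,r1:Add3,r2:2,r3:Add1,r4:Add2
cycle 9: - // r0:3,r1:Add3,r2:2,r3:Add1,r4:Add2
cycle 10: CDB Add1=9 // r0:3,r1:Add3,r2:2,r3:9,r4:Add2
cycle 11: - // r0:3,r1:Add3,r2:2,r3:9,r4:Add2
cycle 12: - // r0:3,r1:Add3,r2:2,r3:9,r4:Add2
cycle 13: CDB Add3=-3 // r0:3,r1:-3,r2:2,r3:9,r4:Add2
cycle 14: - // r0:3,r1:-3,r2:2,r3:9,r4:Add2
cycle 15: - // r0:3,r1:-3,r2:2,r3:9,r4:Add2

STATUS = TAG Add2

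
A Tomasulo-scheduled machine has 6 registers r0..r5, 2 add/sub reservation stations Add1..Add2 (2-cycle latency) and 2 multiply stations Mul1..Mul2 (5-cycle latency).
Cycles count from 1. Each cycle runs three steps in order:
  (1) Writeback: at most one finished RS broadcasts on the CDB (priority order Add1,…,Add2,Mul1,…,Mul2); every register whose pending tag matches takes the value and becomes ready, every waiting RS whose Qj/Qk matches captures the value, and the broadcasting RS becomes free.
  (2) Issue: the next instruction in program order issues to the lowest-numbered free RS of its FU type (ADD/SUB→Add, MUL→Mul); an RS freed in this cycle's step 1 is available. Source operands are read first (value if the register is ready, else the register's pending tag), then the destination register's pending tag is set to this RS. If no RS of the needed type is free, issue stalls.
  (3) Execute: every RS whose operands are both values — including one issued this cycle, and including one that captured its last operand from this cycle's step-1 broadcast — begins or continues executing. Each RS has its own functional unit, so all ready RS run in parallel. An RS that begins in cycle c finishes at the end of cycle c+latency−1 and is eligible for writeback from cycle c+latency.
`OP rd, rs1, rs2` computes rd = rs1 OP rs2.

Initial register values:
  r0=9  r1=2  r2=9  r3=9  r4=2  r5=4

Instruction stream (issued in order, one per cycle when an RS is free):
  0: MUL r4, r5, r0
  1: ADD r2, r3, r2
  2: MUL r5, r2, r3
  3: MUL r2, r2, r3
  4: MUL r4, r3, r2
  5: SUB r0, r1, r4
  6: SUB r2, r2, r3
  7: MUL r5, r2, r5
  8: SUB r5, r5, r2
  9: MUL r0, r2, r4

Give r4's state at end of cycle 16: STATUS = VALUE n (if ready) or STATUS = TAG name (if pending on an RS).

STATUS = VALUE 1458

  c1: issue MUL r4<-Mul1  regs: r0:9,r1:2,r2:9,r3:9,r4:Mul1,r5:4
  c2: issue ADD r2<-Add1  regs: r0:9,r1:2,r2:Add1,r3:9,r4:Mul1,r5:4
  c3: issue MUL r5<-Mul2  regs: r0:9,r1:2,r2:Add1,r3:9,r4:Mul1,r5:Mul2
  c4: CDB Add1=18; stall  regs: r0:9,r1:2,r2:18,r3:9,r4:Mul1,r5:Mul2
  c5: stall  regs: r0:9,r1:2,r2:18,r3:9,r4:Mul1,r5:Mul2
  c6: CDB Mul1=36; issue MUL r2<-Mul1  regs: r0:9,r1:2,r2:Mul1,r3:9,r4:36,r5:Mul2
  c7: stall  regs: r0:9,r1:2,r2:Mul1,r3:9,r4:36,r5:Mul2
  c8: stall  regs: r0:9,r1:2,r2:Mul1,r3:9,r4:36,r5:Mul2
  c9: CDB Mul2=162; issue MUL r4<-Mul2  regs: r0:9,r1:2,r2:Mul1,r3:9,r4:Mul2,r5:162
  c10: issue SUB r0<-Add1  regs: r0:Add1,r1:2,r2:Mul1,r3:9,r4:Mul2,r5:162
  c11: CDB Mul1=162; issue SUB r2<-Add2  regs: r0:Add1,r1:2,r2:Add2,r3:9,r4:Mul2,r5:162
  c12: issue MUL r5<-Mul1  regs: r0:Add1,r1:2,r2:Add2,r3:9,r4:Mul2,r5:Mul1
  c13: CDB Add2=153; issue SUB r5<-Add2  regs: r0:Add1,r1:2,r2:153,r3:9,r4:Mul2,r5:Add2
  c14: stall  regs: r0:Add1,r1:2,r2:153,r3:9,r4:Mul2,r5:Add2
  c15: stall  regs: r0:Add1,r1:2,r2:153,r3:9,r4:Mul2,r5:Add2
  c16: CDB Mul2=1458; issue MUL r0<-Mul2  regs: r0:Mul2,r1:2,r2:153,r3:9,r4:1458,r5:Add2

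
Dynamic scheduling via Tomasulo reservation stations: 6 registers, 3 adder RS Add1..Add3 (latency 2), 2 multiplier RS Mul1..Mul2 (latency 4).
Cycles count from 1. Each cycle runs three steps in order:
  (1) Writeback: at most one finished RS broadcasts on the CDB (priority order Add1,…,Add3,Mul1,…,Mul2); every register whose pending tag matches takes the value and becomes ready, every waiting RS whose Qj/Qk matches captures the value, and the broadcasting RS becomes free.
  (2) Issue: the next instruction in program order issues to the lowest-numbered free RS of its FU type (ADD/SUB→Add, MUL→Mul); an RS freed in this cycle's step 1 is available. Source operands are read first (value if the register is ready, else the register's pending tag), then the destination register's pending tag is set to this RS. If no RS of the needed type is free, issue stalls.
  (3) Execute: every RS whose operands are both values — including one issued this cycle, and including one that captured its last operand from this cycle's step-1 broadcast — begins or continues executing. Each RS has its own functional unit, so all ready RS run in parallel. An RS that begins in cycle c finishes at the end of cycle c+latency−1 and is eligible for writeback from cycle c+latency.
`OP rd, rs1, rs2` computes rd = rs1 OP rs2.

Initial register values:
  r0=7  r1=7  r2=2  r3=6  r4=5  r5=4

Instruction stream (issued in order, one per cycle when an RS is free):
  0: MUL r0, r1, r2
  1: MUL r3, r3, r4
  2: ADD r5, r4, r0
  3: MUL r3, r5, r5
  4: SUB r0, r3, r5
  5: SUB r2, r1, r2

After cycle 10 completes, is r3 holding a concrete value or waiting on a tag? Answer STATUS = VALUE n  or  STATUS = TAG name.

STATUS = TAG Mul1

  c1: issue MUL r0<-Mul1  regs: r0:Mul1,r1:7,r2:2,r3:6,r4:5,r5:4
  c2: issue MUL r3<-Mul2  regs: r0:Mul1,r1:7,r2:2,r3:Mul2,r4:5,r5:4
  c3: issue ADD r5<-Add1  regs: r0:Mul1,r1:7,r2:2,r3:Mul2,r4:5,r5:Add1
  c4: stall  regs: r0:Mul1,r1:7,r2:2,r3:Mul2,r4:5,r5:Add1
  c5: CDB Mul1=14; issue MUL r3<-Mul1  regs: r0:14,r1:7,r2:2,r3:Mul1,r4:5,r5:Add1
  c6: CDB Mul2=30; issue SUB r0<-Add2  regs: r0:Add2,r1:7,r2:2,r3:Mul1,r4:5,r5:Add1
  c7: CDB Add1=19; issue SUB r2<-Add1  regs: r0:Add2,r1:7,r2:Add1,r3:Mul1,r4:5,r5:19
  c8: -  regs: r0:Add2,r1:7,r2:Add1,r3:Mul1,r4:5,r5:19
  c9: CDB Add1=5  regs: r0:Add2,r1:7,r2:5,r3:Mul1,r4:5,r5:19
  c10: -  regs: r0:Add2,r1:7,r2:5,r3:Mul1,r4:5,r5:19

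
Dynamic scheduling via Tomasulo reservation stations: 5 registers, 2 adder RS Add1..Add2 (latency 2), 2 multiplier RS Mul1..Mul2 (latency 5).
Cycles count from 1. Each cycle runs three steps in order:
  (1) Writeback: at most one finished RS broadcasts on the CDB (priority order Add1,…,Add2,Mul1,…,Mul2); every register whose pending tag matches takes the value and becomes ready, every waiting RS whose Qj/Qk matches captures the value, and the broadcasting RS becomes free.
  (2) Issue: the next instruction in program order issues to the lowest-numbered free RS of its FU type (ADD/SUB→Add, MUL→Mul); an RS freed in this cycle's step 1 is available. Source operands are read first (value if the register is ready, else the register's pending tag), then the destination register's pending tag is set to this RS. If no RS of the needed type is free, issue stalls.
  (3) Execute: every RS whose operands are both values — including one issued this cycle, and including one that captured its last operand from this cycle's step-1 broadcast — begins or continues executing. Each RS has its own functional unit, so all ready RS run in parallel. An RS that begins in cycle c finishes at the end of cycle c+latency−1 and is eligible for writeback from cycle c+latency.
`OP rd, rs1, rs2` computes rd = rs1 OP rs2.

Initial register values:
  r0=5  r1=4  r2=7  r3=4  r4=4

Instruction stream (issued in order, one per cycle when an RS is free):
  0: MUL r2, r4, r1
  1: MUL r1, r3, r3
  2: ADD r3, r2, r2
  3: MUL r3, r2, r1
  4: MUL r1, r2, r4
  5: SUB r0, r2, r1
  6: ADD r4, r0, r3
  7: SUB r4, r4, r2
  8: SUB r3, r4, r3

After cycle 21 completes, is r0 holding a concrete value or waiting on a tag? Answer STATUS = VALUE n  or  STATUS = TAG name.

cycle 1: issue MUL r2<-Mul1 // r0:5,r1:4,r2:Mul1,r3:4,r4:4
cycle 2: issue MUL r1<-Mul2 // r0:5,r1:Mul2,r2:Mul1,r3:4,r4:4
cycle 3: issue ADD r3<-Add1 // r0:5,r1:Mul2,r2:Mul1,r3:Add1,r4:4
cycle 4: stall // r0:5,r1:Mul2,r2:Mul1,r3:Add1,r4:4
cycle 5: stall // r0:5,r1:Mul2,r2:Mul1,r3:Add1,r4:4
cycle 6: CDB Mul1=16; issue MUL r3<-Mul1 // r0:5,r1:Mul2,r2:16,r3:Mul1,r4:4
cycle 7: CDB Mul2=16; issue MUL r1<-Mul2 // r0:5,r1:Mul2,r2:16,r3:Mul1,r4:4
cycle 8: CDB Add1=32; issue SUB r0<-Add1 // r0:Add1,r1:Mul2,r2:16,r3:Mul1,r4:4
cycle 9: issue ADD r4<-Add2 // r0:Add1,r1:Mul2,r2:16,r3:Mul1,r4:Add2
cycle 10: stall // r0:Add1,r1:Mul2,r2:16,r3:Mul1,r4:Add2
cycle 11: stall // r0:Add1,r1:Mul2,r2:16,r3:Mul1,r4:Add2
cycle 12: CDB Mul1=256; stall // r0:Add1,r1:Mul2,r2:16,r3:256,r4:Add2
cycle 13: CDB Mul2=64; stall // r0:Add1,r1:64,r2:16,r3:256,r4:Add2
cycle 14: stall // r0:Add1,r1:64,r2:16,r3:256,r4:Add2
cycle 15: CDB Add1=-48; issue SUB r4<-Add1 // r0:-48,r1:64,r2:16,r3:256,r4:Add1
cycle 16: stall // r0:-48,r1:64,r2:16,r3:256,r4:Add1
cycle 17: CDB Add2=208; issue SUB r3<-Add2 // r0:-48,r1:64,r2:16,r3:Add2,r4:Add1
cycle 18: - // r0:-48,r1:64,r2:16,r3:Add2,r4:Add1
cycle 19: CDB Add1=192 // r0:-48,r1:64,r2:16,r3:Add2,r4:192
cycle 20: - // r0:-48,r1:64,r2:16,r3:Add2,r4:192
cycle 21: CDB Add2=-64 // r0:-48,r1:64,r2:16,r3:-64,r4:192

STATUS = VALUE -48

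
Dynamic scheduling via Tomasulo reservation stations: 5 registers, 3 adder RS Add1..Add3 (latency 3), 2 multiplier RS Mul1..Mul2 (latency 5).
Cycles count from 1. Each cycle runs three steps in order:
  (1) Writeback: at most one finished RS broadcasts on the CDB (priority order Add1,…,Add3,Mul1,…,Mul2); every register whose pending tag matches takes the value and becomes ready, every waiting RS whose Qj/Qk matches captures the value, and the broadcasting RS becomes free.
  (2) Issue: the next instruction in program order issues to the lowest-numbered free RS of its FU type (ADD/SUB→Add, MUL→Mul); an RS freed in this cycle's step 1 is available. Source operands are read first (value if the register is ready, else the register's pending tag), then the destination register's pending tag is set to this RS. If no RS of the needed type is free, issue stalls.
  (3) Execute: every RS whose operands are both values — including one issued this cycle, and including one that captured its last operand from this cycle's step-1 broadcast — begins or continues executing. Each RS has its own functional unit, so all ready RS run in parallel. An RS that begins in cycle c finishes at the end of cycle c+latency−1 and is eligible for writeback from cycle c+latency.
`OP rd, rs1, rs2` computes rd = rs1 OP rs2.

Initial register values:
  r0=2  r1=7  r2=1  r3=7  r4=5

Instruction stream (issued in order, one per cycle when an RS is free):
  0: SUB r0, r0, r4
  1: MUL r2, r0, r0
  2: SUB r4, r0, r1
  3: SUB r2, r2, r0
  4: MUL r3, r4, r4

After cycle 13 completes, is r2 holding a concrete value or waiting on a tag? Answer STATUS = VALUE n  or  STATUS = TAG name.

cycle 1: issue SUB r0<-Add1 // r0:Add1,r1:7,r2:1,r3:7,r4:5
cycle 2: issue MUL r2<-Mul1 // r0:Add1,r1:7,r2:Mul1,r3:7,r4:5
cycle 3: issue SUB r4<-Add2 // r0:Add1,r1:7,r2:Mul1,r3:7,r4:Add2
cycle 4: CDB Add1=-3; issue SUB r2<-Add1 // r0:-3,r1:7,r2:Add1,r3:7,r4:Add2
cycle 5: issue MUL r3<-Mul2 // r0:-3,r1:7,r2:Add1,r3:Mul2,r4:Add2
cycle 6: - // r0:-3,r1:7,r2:Add1,r3:Mul2,r4:Add2
cycle 7: CDB Add2=-10 // r0:-3,r1:7,r2:Add1,r3:Mul2,r4:-10
cycle 8: - // r0:-3,r1:7,r2:Add1,r3:Mul2,r4:-10
cycle 9: CDB Mul1=9 // r0:-3,r1:7,r2:Add1,r3:Mul2,r4:-10
cycle 10: - // r0:-3,r1:7,r2:Add1,r3:Mul2,r4:-10
cycle 11: - // r0:-3,r1:7,r2:Add1,r3:Mul2,r4:-10
cycle 12: CDB Add1=12 // r0:-3,r1:7,r2:12,r3:Mul2,r4:-10
cycle 13: CDB Mul2=100 // r0:-3,r1:7,r2:12,r3:100,r4:-10

STATUS = VALUE 12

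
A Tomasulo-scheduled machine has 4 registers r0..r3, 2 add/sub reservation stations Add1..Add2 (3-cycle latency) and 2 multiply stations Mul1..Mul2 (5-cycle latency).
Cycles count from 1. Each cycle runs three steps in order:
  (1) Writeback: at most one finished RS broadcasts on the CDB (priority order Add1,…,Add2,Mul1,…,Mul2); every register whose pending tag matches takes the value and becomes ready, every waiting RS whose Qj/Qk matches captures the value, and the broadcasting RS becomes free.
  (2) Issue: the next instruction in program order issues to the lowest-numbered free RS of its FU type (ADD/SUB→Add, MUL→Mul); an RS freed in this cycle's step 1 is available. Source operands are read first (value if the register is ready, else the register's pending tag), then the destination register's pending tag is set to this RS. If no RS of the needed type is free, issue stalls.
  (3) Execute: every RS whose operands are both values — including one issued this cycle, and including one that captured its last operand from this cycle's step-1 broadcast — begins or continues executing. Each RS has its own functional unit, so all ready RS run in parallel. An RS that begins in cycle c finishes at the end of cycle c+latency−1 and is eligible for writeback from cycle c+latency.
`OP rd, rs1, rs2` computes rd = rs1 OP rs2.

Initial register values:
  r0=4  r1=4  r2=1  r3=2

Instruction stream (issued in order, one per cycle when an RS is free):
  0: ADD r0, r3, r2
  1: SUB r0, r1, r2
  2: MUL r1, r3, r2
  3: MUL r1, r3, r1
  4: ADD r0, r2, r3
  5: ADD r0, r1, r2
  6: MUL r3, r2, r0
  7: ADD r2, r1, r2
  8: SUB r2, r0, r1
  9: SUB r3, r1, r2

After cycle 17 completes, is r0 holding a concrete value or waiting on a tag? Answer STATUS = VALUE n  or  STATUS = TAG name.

STATUS = TAG Add2

  c1: issue ADD r0<-Add1  regs: r0:Add1,r1:4,r2:1,r3:2
  c2: issue SUB r0<-Add2  regs: r0:Add2,r1:4,r2:1,r3:2
  c3: issue MUL r1<-Mul1  regs: r0:Add2,r1:Mul1,r2:1,r3:2
  c4: CDB Add1=3; issue MUL r1<-Mul2  regs: r0:Add2,r1:Mul2,r2:1,r3:2
  c5: CDB Add2=3; issue ADD r0<-Add1  regs: r0:Add1,r1:Mul2,r2:1,r3:2
  c6: issue ADD r0<-Add2  regs: r0:Add2,r1:Mul2,r2:1,r3:2
  c7: stall  regs: r0:Add2,r1:Mul2,r2:1,r3:2
  c8: CDB Add1=3; stall  regs: r0:Add2,r1:Mul2,r2:1,r3:2
  c9: CDB Mul1=2; issue MUL r3<-Mul1  regs: r0:Add2,r1:Mul2,r2:1,r3:Mul1
  c10: issue ADD r2<-Add1  regs: r0:Add2,r1:Mul2,r2:Add1,r3:Mul1
  c11: stall  regs: r0:Add2,r1:Mul2,r2:Add1,r3:Mul1
  c12: stall  regs: r0:Add2,r1:Mul2,r2:Add1,r3:Mul1
  c13: stall  regs: r0:Add2,r1:Mul2,r2:Add1,r3:Mul1
  c14: CDB Mul2=4; stall  regs: r0:Add2,r1:4,r2:Add1,r3:Mul1
  c15: stall  regs: r0:Add2,r1:4,r2:Add1,r3:Mul1
  c16: stall  regs: r0:Add2,r1:4,r2:Add1,r3:Mul1
  c17: CDB Add1=5; issue SUB r2<-Add1  regs: r0:Add2,r1:4,r2:Add1,r3:Mul1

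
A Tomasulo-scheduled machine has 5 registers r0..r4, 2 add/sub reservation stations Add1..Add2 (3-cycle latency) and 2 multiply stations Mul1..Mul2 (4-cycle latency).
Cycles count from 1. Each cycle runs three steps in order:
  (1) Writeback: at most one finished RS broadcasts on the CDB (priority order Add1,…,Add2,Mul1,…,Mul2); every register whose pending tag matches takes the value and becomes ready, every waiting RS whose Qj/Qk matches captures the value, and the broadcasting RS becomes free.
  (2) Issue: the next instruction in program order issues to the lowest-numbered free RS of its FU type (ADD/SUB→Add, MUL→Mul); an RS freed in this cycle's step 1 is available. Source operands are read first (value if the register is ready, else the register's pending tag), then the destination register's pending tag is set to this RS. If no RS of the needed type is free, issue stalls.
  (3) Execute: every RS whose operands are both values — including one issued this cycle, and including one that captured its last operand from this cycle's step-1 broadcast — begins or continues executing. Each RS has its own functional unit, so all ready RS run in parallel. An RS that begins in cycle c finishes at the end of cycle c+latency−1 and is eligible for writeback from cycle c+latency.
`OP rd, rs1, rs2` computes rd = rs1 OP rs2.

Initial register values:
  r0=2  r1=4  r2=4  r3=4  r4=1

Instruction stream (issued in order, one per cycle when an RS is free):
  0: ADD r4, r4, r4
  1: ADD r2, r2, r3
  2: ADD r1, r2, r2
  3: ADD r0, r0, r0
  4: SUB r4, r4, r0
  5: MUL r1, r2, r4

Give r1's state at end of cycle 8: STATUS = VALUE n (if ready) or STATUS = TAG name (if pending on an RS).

STATUS = VALUE 16

  c1: issue ADD r4<-Add1  regs: r0:2,r1:4,r2:4,r3:4,r4:Add1
  c2: issue ADD r2<-Add2  regs: r0:2,r1:4,r2:Add2,r3:4,r4:Add1
  c3: stall  regs: r0:2,r1:4,r2:Add2,r3:4,r4:Add1
  c4: CDB Add1=2; issue ADD r1<-Add1  regs: r0:2,r1:Add1,r2:Add2,r3:4,r4:2
  c5: CDB Add2=8; issue ADD r0<-Add2  regs: r0:Add2,r1:Add1,r2:8,r3:4,r4:2
  c6: stall  regs: r0:Add2,r1:Add1,r2:8,r3:4,r4:2
  c7: stall  regs: r0:Add2,r1:Add1,r2:8,r3:4,r4:2
  c8: CDB Add1=16; issue SUB r4<-Add1  regs: r0:Add2,r1:16,r2:8,r3:4,r4:Add1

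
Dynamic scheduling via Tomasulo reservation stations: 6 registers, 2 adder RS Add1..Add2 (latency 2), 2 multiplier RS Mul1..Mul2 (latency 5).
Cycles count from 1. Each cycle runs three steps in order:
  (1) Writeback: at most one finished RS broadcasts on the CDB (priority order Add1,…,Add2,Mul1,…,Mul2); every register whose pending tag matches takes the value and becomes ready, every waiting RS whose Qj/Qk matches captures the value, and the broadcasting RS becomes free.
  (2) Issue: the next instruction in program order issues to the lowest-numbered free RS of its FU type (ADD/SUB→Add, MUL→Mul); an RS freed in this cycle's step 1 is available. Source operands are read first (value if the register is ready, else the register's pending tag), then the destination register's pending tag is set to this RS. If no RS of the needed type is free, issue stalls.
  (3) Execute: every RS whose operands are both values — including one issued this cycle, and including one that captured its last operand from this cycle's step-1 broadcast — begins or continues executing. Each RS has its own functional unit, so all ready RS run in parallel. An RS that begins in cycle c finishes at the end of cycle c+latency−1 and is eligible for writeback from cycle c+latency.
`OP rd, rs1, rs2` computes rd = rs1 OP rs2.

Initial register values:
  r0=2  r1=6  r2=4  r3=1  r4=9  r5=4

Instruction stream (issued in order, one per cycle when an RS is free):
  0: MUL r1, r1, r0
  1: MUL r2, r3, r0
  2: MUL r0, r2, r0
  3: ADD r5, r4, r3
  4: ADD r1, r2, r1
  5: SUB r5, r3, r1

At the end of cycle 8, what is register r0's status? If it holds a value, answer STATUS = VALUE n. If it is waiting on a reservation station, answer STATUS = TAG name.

STATUS = TAG Mul1

c1: issue MUL r1<-Mul1 | r0:2,r1:Mul1,r2:4,r3:1,r4:9,r5:4
c2: issue MUL r2<-Mul2 | r0:2,r1:Mul1,r2:Mul2,r3:1,r4:9,r5:4
c3: stall | r0:2,r1:Mul1,r2:Mul2,r3:1,r4:9,r5:4
c4: stall | r0:2,r1:Mul1,r2:Mul2,r3:1,r4:9,r5:4
c5: stall | r0:2,r1:Mul1,r2:Mul2,r3:1,r4:9,r5:4
c6: CDB Mul1=12; issue MUL r0<-Mul1 | r0:Mul1,r1:12,r2:Mul2,r3:1,r4:9,r5:4
c7: CDB Mul2=2; issue ADD r5<-Add1 | r0:Mul1,r1:12,r2:2,r3:1,r4:9,r5:Add1
c8: issue ADD r1<-Add2 | r0:Mul1,r1:Add2,r2:2,r3:1,r4:9,r5:Add1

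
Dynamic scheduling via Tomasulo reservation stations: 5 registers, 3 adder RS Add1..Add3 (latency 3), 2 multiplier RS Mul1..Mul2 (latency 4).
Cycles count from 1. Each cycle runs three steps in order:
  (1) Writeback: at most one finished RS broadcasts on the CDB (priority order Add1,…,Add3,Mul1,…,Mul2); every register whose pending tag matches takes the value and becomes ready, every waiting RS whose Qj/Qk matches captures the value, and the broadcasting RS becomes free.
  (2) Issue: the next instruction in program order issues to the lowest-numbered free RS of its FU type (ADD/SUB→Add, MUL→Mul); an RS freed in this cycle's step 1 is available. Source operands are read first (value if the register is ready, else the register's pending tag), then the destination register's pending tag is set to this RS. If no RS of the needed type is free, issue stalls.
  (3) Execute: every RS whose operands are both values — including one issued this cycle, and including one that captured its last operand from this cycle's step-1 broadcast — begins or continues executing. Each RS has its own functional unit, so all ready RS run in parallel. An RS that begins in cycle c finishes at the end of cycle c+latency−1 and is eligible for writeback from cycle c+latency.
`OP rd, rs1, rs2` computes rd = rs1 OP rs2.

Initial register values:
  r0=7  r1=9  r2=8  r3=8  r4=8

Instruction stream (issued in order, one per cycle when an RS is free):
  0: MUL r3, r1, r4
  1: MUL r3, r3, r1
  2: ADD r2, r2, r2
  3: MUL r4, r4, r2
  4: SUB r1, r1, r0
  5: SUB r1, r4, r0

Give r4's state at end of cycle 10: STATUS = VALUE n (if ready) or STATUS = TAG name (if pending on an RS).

STATUS = VALUE 128

cycle 1: issue MUL r3<-Mul1 // r0:7,r1:9,r2:8,r3:Mul1,r4:8
cycle 2: issue MUL r3<-Mul2 // r0:7,r1:9,r2:8,r3:Mul2,r4:8
cycle 3: issue ADD r2<-Add1 // r0:7,r1:9,r2:Add1,r3:Mul2,r4:8
cycle 4: stall // r0:7,r1:9,r2:Add1,r3:Mul2,r4:8
cycle 5: CDB Mul1=72; issue MUL r4<-Mul1 // r0:7,r1:9,r2:Add1,r3:Mul2,r4:Mul1
cycle 6: CDB Add1=16; issue SUB r1<-Add1 // r0:7,r1:Add1,r2:16,r3:Mul2,r4:Mul1
cycle 7: issue SUB r1<-Add2 // r0:7,r1:Add2,r2:16,r3:Mul2,r4:Mul1
cycle 8: - // r0:7,r1:Add2,r2:16,r3:Mul2,r4:Mul1
cycle 9: CDB Add1=2 // r0:7,r1:Add2,r2:16,r3:Mul2,r4:Mul1
cycle 10: CDB Mul1=128 // r0:7,r1:Add2,r2:16,r3:Mul2,r4:128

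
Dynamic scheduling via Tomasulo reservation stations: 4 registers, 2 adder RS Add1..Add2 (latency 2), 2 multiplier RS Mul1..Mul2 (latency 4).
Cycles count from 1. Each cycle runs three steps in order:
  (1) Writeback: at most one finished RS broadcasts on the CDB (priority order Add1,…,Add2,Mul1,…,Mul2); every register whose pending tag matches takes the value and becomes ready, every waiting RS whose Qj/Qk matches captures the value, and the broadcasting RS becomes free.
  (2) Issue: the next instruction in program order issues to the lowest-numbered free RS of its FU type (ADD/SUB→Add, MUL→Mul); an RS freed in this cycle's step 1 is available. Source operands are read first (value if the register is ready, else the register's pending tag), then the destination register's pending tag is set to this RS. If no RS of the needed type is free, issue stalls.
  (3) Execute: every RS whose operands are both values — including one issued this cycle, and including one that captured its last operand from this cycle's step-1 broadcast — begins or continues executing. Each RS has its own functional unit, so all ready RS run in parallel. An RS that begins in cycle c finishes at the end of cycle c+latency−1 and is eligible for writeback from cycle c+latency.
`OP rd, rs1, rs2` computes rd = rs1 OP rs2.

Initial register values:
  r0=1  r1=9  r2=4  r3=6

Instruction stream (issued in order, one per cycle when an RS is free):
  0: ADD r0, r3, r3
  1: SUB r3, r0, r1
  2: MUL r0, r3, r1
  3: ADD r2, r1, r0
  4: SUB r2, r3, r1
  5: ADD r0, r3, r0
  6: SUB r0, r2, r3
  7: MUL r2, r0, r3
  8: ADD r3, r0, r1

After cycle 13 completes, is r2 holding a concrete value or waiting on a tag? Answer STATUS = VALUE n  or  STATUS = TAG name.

c1: issue ADD r0<-Add1 | r0:Add1,r1:9,r2:4,r3:6
c2: issue SUB r3<-Add2 | r0:Add1,r1:9,r2:4,r3:Add2
c3: CDB Add1=12; issue MUL r0<-Mul1 | r0:Mul1,r1:9,r2:4,r3:Add2
c4: issue ADD r2<-Add1 | r0:Mul1,r1:9,r2:Add1,r3:Add2
c5: CDB Add2=3; issue SUB r2<-Add2 | r0:Mul1,r1:9,r2:Add2,r3:3
c6: stall | r0:Mul1,r1:9,r2:Add2,r3:3
c7: CDB Add2=-6; issue ADD r0<-Add2 | r0:Add2,r1:9,r2:-6,r3:3
c8: stall | r0:Add2,r1:9,r2:-6,r3:3
c9: CDB Mul1=27; stall | r0:Add2,r1:9,r2:-6,r3:3
c10: stall | r0:Add2,r1:9,r2:-6,r3:3
c11: CDB Add1=36; issue SUB r0<-Add1 | r0:Add1,r1:9,r2:-6,r3:3
c12: CDB Add2=30; issue MUL r2<-Mul1 | r0:Add1,r1:9,r2:Mul1,r3:3
c13: CDB Add1=-9; issue ADD r3<-Add1 | r0:-9,r1:9,r2:Mul1,r3:Add1

STATUS = TAG Mul1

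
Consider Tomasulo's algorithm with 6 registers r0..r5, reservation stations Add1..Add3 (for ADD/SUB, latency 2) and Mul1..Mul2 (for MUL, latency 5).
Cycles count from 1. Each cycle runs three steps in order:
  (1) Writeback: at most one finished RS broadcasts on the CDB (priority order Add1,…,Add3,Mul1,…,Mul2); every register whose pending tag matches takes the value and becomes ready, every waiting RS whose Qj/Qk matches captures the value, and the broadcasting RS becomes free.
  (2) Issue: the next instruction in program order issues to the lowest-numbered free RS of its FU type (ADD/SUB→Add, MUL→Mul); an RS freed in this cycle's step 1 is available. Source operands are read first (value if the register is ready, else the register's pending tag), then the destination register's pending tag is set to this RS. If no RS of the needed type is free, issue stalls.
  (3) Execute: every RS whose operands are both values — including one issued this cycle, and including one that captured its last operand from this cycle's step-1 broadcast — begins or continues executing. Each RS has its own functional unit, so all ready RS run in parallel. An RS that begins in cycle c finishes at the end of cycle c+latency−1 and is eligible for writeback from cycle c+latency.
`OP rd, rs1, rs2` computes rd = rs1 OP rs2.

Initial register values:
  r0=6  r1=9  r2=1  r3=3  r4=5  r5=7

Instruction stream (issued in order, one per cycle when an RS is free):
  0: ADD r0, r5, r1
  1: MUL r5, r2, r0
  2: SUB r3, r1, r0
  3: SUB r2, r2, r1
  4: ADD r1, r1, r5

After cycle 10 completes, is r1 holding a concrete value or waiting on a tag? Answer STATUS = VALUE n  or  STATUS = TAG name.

STATUS = VALUE 25

cycle 1: issue ADD r0<-Add1 // r0:Add1,r1:9,r2:1,r3:3,r4:5,r5:7
cycle 2: issue MUL r5<-Mul1 // r0:Add1,r1:9,r2:1,r3:3,r4:5,r5:Mul1
cycle 3: CDB Add1=16; issue SUB r3<-Add1 // r0:16,r1:9,r2:1,r3:Add1,r4:5,r5:Mul1
cycle 4: issue SUB r2<-Add2 // r0:16,r1:9,r2:Add2,r3:Add1,r4:5,r5:Mul1
cycle 5: CDB Add1=-7; issue ADD r1<-Add1 // r0:16,r1:Add1,r2:Add2,r3:-7,r4:5,r5:Mul1
cycle 6: CDB Add2=-8 // r0:16,r1:Add1,r2:-8,r3:-7,r4:5,r5:Mul1
cycle 7: - // r0:16,r1:Add1,r2:-8,r3:-7,r4:5,r5:Mul1
cycle 8: CDB Mul1=16 // r0:16,r1:Add1,r2:-8,r3:-7,r4:5,r5:16
cycle 9: - // r0:16,r1:Add1,r2:-8,r3:-7,r4:5,r5:16
cycle 10: CDB Add1=25 // r0:16,r1:25,r2:-8,r3:-7,r4:5,r5:16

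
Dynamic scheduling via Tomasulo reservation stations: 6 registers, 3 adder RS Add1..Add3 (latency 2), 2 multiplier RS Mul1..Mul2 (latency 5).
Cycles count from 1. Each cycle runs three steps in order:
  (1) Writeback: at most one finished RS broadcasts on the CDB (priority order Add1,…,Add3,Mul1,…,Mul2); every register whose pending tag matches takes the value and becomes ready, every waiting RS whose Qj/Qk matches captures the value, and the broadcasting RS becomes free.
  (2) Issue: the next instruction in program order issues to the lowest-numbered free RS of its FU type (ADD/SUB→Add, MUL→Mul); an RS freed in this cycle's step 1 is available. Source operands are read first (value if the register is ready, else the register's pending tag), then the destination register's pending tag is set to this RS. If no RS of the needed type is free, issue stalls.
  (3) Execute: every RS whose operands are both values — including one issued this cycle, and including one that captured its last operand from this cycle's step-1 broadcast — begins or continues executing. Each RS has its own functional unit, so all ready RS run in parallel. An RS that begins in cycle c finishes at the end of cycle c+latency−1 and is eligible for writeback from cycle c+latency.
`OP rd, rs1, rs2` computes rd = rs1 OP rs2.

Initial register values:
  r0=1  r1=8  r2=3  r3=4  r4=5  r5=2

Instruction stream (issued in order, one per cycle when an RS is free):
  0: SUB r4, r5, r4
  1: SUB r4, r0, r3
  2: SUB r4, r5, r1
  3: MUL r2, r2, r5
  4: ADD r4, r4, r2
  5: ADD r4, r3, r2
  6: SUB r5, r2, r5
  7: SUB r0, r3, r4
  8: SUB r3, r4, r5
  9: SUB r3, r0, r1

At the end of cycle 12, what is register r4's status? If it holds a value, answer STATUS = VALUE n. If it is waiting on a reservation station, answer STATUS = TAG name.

STATUS = VALUE 10

c1: issue SUB r4<-Add1 | r0:1,r1:8,r2:3,r3:4,r4:Add1,r5:2
c2: issue SUB r4<-Add2 | r0:1,r1:8,r2:3,r3:4,r4:Add2,r5:2
c3: CDB Add1=-3; issue SUB r4<-Add1 | r0:1,r1:8,r2:3,r3:4,r4:Add1,r5:2
c4: CDB Add2=-3; issue MUL r2<-Mul1 | r0:1,r1:8,r2:Mul1,r3:4,r4:Add1,r5:2
c5: CDB Add1=-6; issue ADD r4<-Add1 | r0:1,r1:8,r2:Mul1,r3:4,r4:Add1,r5:2
c6: issue ADD r4<-Add2 | r0:1,r1:8,r2:Mul1,r3:4,r4:Add2,r5:2
c7: issue SUB r5<-Add3 | r0:1,r1:8,r2:Mul1,r3:4,r4:Add2,r5:Add3
c8: stall | r0:1,r1:8,r2:Mul1,r3:4,r4:Add2,r5:Add3
c9: CDB Mul1=6; stall | r0:1,r1:8,r2:6,r3:4,r4:Add2,r5:Add3
c10: stall | r0:1,r1:8,r2:6,r3:4,r4:Add2,r5:Add3
c11: CDB Add1=0; issue SUB r0<-Add1 | r0:Add1,r1:8,r2:6,r3:4,r4:Add2,r5:Add3
c12: CDB Add2=10; issue SUB r3<-Add2 | r0:Add1,r1:8,r2:6,r3:Add2,r4:10,r5:Add3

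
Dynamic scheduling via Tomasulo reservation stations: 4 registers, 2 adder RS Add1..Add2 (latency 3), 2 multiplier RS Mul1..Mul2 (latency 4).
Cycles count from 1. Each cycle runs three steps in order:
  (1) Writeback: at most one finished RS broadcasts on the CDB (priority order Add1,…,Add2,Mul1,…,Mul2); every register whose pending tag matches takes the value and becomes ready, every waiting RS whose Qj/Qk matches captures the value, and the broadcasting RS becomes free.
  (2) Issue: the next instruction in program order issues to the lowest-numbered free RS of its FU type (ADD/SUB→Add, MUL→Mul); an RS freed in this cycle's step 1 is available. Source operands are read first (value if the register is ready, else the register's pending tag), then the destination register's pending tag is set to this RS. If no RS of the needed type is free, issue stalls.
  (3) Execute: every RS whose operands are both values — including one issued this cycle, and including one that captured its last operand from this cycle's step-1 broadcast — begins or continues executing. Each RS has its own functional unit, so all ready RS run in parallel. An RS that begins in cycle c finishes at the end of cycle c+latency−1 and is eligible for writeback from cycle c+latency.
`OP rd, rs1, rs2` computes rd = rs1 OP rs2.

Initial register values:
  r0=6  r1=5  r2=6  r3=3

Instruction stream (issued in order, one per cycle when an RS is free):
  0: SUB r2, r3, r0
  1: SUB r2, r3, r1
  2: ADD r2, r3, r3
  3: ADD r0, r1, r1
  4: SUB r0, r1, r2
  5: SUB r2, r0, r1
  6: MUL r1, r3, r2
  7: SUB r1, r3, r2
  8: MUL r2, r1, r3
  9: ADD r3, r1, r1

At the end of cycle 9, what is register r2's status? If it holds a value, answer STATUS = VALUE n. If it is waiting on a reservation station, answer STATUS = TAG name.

c1: issue SUB r2<-Add1 | r0:6,r1:5,r2:Add1,r3:3
c2: issue SUB r2<-Add2 | r0:6,r1:5,r2:Add2,r3:3
c3: stall | r0:6,r1:5,r2:Add2,r3:3
c4: CDB Add1=-3; issue ADD r2<-Add1 | r0:6,r1:5,r2:Add1,r3:3
c5: CDB Add2=-2; issue ADD r0<-Add2 | r0:Add2,r1:5,r2:Add1,r3:3
c6: stall | r0:Add2,r1:5,r2:Add1,r3:3
c7: CDB Add1=6; issue SUB r0<-Add1 | r0:Add1,r1:5,r2:6,r3:3
c8: CDB Add2=10; issue SUB r2<-Add2 | r0:Add1,r1:5,r2:Add2,r3:3
c9: issue MUL r1<-Mul1 | r0:Add1,r1:Mul1,r2:Add2,r3:3

STATUS = TAG Add2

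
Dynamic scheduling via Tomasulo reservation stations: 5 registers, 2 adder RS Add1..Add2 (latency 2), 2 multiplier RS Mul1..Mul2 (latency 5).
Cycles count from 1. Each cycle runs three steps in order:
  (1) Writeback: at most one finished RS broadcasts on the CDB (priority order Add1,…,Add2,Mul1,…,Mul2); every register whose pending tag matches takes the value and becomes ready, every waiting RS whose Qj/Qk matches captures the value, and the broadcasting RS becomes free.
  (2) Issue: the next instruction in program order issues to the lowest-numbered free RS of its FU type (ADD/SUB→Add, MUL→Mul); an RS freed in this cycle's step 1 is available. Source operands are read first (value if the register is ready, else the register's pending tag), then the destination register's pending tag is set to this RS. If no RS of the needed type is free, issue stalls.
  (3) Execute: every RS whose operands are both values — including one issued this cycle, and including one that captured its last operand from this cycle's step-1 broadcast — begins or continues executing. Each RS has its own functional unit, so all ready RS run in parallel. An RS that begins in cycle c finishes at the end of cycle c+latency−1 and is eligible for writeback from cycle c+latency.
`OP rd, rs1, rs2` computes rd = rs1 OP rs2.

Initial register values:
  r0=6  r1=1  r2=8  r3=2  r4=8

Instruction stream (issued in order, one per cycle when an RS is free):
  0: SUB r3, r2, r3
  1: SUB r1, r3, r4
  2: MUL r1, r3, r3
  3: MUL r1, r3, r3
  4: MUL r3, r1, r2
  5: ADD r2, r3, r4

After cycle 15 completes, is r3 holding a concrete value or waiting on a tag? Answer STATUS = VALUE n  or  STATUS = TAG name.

  c1: issue SUB r3<-Add1  regs: r0:6,r1:1,r2:8,r3:Add1,r4:8
  c2: issue SUB r1<-Add2  regs: r0:6,r1:Add2,r2:8,r3:Add1,r4:8
  c3: CDB Add1=6; issue MUL r1<-Mul1  regs: r0:6,r1:Mul1,r2:8,r3:6,r4:8
  c4: issue MUL r1<-Mul2  regs: r0:6,r1:Mul2,r2:8,r3:6,r4:8
  c5: CDB Add2=-2; stall  regs: r0:6,r1:Mul2,r2:8,r3:6,r4:8
  c6: stall  regs: r0:6,r1:Mul2,r2:8,r3:6,r4:8
  c7: stall  regs: r0:6,r1:Mul2,r2:8,r3:6,r4:8
  c8: CDB Mul1=36; issue MUL r3<-Mul1  regs: r0:6,r1:Mul2,r2:8,r3:Mul1,r4:8
  c9: CDB Mul2=36; issue ADD r2<-Add1  regs: r0:6,r1:36,r2:Add1,r3:Mul1,r4:8
  c10: -  regs: r0:6,r1:36,r2:Add1,r3:Mul1,r4:8
  c11: -  regs: r0:6,r1:36,r2:Add1,r3:Mul1,r4:8
  c12: -  regs: r0:6,r1:36,r2:Add1,r3:Mul1,r4:8
  c13: -  regs: r0:6,r1:36,r2:Add1,r3:Mul1,r4:8
  c14: CDB Mul1=288  regs: r0:6,r1:36,r2:Add1,r3:288,r4:8
  c15: -  regs: r0:6,r1:36,r2:Add1,r3:288,r4:8

STATUS = VALUE 288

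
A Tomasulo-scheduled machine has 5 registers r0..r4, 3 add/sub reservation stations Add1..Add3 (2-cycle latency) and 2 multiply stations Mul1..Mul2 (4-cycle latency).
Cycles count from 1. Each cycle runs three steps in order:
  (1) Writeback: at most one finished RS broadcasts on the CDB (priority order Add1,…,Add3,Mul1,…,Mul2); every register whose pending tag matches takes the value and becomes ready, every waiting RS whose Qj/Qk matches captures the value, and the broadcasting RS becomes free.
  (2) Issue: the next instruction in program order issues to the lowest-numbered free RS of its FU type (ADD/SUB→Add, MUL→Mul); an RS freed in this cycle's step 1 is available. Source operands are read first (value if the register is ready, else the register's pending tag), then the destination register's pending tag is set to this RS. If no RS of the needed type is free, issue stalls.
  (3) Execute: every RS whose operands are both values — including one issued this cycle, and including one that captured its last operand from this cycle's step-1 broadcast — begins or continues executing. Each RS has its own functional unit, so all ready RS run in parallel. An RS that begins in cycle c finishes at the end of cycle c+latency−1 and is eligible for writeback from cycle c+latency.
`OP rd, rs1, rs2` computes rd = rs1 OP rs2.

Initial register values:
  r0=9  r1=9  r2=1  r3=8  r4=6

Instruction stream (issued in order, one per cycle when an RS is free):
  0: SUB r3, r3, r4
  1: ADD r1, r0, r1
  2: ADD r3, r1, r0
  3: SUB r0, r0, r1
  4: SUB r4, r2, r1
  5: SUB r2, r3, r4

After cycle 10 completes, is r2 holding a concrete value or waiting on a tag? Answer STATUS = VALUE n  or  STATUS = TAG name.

cycle 1: issue SUB r3<-Add1 // r0:9,r1:9,r2:1,r3:Add1,r4:6
cycle 2: issue ADD r1<-Add2 // r0:9,r1:Add2,r2:1,r3:Add1,r4:6
cycle 3: CDB Add1=2; issue ADD r3<-Add1 // r0:9,r1:Add2,r2:1,r3:Add1,r4:6
cycle 4: CDB Add2=18; issue SUB r0<-Add2 // r0:Add2,r1:18,r2:1,r3:Add1,r4:6
cycle 5: issue SUB r4<-Add3 // r0:Add2,r1:18,r2:1,r3:Add1,r4:Add3
cycle 6: CDB Add1=27; issue SUB r2<-Add1 // r0:Add2,r1:18,r2:Add1,r3:27,r4:Add3
cycle 7: CDB Add2=-9 // r0:-9,r1:18,r2:Add1,r3:27,r4:Add3
cycle 8: CDB Add3=-17 // r0:-9,r1:18,r2:Add1,r3:27,r4:-17
cycle 9: - // r0:-9,r1:18,r2:Add1,r3:27,r4:-17
cycle 10: CDB Add1=44 // r0:-9,r1:18,r2:44,r3:27,r4:-17

STATUS = VALUE 44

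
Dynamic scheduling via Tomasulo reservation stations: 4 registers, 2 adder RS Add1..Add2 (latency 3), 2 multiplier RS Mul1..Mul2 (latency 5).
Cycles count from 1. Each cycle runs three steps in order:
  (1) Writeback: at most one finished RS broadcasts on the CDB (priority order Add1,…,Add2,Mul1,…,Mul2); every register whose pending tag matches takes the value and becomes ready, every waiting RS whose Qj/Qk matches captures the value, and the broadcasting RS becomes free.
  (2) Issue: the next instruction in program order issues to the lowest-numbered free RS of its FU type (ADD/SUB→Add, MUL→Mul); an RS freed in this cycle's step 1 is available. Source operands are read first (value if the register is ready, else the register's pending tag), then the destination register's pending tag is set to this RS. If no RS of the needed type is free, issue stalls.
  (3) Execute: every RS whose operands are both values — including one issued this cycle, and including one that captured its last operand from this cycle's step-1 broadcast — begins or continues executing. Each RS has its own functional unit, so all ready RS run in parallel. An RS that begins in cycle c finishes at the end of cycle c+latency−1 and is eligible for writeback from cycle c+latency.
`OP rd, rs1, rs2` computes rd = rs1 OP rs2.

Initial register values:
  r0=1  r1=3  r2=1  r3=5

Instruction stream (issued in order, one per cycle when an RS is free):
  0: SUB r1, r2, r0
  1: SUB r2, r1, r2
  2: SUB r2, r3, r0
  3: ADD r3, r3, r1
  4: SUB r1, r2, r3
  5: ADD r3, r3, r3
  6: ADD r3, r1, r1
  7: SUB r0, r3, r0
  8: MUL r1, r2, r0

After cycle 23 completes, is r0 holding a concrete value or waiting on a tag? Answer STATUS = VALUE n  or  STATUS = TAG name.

cycle 1: issue SUB r1<-Add1 // r0:1,r1:Add1,r2:1,r3:5
cycle 2: issue SUB r2<-Add2 // r0:1,r1:Add1,r2:Add2,r3:5
cycle 3: stall // r0:1,r1:Add1,r2:Add2,r3:5
cycle 4: CDB Add1=0; issue SUB r2<-Add1 // r0:1,r1:0,r2:Add1,r3:5
cycle 5: stall // r0:1,r1:0,r2:Add1,r3:5
cycle 6: stall // r0:1,r1:0,r2:Add1,r3:5
cycle 7: CDB Add1=4; issue ADD r3<-Add1 // r0:1,r1:0,r2:4,r3:Add1
cycle 8: CDB Add2=-1; issue SUB r1<-Add2 // r0:1,r1:Add2,r2:4,r3:Add1
cycle 9: stall // r0:1,r1:Add2,r2:4,r3:Add1
cycle 10: CDB Add1=5; issue ADD r3<-Add1 // r0:1,r1:Add2,r2:4,r3:Add1
cycle 11: stall // r0:1,r1:Add2,r2:4,r3:Add1
cycle 12: stall // r0:1,r1:Add2,r2:4,r3:Add1
cycle 13: CDB Add1=10; issue ADD r3<-Add1 // r0:1,r1:Add2,r2:4,r3:Add1
cycle 14: CDB Add2=-1; issue SUB r0<-Add2 // r0:Add2,r1:-1,r2:4,r3:Add1
cycle 15: issue MUL r1<-Mul1 // r0:Add2,r1:Mul1,r2:4,r3:Add1
cycle 16: - // r0:Add2,r1:Mul1,r2:4,r3:Add1
cycle 17: CDB Add1=-2 // r0:Add2,r1:Mul1,r2:4,r3:-2
cycle 18: - // r0:Add2,r1:Mul1,r2:4,r3:-2
cycle 19: - // r0:Add2,r1:Mul1,r2:4,r3:-2
cycle 20: CDB Add2=-3 // r0:-3,r1:Mul1,r2:4,r3:-2
cycle 21: - // r0:-3,r1:Mul1,r2:4,r3:-2
cycle 22: - // r0:-3,r1:Mul1,r2:4,r3:-2
cycle 23: - // r0:-3,r1:Mul1,r2:4,r3:-2

STATUS = VALUE -3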